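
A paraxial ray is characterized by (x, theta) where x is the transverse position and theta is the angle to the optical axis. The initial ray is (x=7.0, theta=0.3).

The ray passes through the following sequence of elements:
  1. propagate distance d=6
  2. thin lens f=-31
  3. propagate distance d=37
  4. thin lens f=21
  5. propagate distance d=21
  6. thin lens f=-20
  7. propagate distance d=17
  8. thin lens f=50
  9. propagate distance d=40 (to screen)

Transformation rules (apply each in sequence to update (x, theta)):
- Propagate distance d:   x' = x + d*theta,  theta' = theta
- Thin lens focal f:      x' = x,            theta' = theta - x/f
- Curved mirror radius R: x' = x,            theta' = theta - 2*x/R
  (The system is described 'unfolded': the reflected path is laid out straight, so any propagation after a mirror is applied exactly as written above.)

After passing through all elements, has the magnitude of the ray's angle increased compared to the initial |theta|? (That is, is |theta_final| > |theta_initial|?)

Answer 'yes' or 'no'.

Answer: yes

Derivation:
Initial: x=7.0000 theta=0.3000
After 1 (propagate distance d=6): x=8.8000 theta=0.3000
After 2 (thin lens f=-31): x=8.8000 theta=181/310 (≈0.5839)
After 3 (propagate distance d=37): x=1885/62 (≈30.4032) theta=181/310 (≈0.5839)
After 4 (thin lens f=21): x=1885/62 (≈30.4032) theta=-2812/3255 (≈-0.8639)
After 5 (propagate distance d=21): x=3801/310 (≈12.2613) theta=-2812/3255 (≈-0.8639)
After 6 (thin lens f=-20): x=3801/310 (≈12.2613) theta=-32659/130200 (≈-0.2508)
After 7 (propagate distance d=17): x=1041217/130200 (≈7.9971) theta=-32659/130200 (≈-0.2508)
After 8 (thin lens f=50): x=1041217/130200 (≈7.9971) theta=-891389/2170000 (≈-0.4108)
After 9 (propagate distance d=40 (to screen)): x=-784369/93000 (≈-8.4341) theta=-891389/2170000 (≈-0.4108)
|theta_initial|=0.3000 |theta_final|=891389/2170000 (≈0.4108) -> increased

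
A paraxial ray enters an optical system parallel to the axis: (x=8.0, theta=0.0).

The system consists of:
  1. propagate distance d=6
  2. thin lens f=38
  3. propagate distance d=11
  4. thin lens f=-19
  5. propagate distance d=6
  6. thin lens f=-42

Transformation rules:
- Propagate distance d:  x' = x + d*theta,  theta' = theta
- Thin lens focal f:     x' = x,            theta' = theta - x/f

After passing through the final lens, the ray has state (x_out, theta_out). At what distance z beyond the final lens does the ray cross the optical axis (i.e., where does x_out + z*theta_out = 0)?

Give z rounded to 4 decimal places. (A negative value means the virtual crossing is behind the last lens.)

Answer: -26.2676

Derivation:
Initial: x=8.0000 theta=0.0000
After 1 (propagate distance d=6): x=8.0000 theta=0.0000
After 2 (thin lens f=38): x=8.0000 theta=-4/19 (≈-0.2105)
After 3 (propagate distance d=11): x=108/19 (≈5.6842) theta=-4/19 (≈-0.2105)
After 4 (thin lens f=-19): x=108/19 (≈5.6842) theta=32/361 (≈0.0886)
After 5 (propagate distance d=6): x=2244/361 (≈6.2161) theta=32/361 (≈0.0886)
After 6 (thin lens f=-42): x=2244/361 (≈6.2161) theta=598/2527 (≈0.2366)
z_focus = -x_out/theta_out = -(2244/361)/(598/2527) = -7854/299 ≈ -26.2676
Rounded to 4 decimal places: z = -26.2676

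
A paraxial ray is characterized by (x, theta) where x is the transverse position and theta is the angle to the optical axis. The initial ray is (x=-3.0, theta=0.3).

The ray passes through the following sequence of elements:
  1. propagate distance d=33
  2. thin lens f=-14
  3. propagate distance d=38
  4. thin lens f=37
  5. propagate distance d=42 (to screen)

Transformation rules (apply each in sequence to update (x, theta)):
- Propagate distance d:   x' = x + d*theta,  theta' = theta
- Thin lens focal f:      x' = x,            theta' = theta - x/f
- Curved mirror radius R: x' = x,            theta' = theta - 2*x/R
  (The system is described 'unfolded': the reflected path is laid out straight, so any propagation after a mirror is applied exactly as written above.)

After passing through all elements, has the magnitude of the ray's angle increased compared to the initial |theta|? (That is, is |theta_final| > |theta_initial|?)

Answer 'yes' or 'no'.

Answer: no

Derivation:
Initial: x=-3.0000 theta=0.3000
After 1 (propagate distance d=33): x=6.9000 theta=0.3000
After 2 (thin lens f=-14): x=6.9000 theta=111/140 (≈0.7929)
After 3 (propagate distance d=38): x=1296/35 (≈37.0286) theta=111/140 (≈0.7929)
After 4 (thin lens f=37): x=1296/35 (≈37.0286) theta=-1077/5180 (≈-0.2079)
After 5 (propagate distance d=42 (to screen)): x=73287/2590 (≈28.2961) theta=-1077/5180 (≈-0.2079)
|theta_initial|=0.3000 |theta_final|=1077/5180 (≈0.2079) -> not increased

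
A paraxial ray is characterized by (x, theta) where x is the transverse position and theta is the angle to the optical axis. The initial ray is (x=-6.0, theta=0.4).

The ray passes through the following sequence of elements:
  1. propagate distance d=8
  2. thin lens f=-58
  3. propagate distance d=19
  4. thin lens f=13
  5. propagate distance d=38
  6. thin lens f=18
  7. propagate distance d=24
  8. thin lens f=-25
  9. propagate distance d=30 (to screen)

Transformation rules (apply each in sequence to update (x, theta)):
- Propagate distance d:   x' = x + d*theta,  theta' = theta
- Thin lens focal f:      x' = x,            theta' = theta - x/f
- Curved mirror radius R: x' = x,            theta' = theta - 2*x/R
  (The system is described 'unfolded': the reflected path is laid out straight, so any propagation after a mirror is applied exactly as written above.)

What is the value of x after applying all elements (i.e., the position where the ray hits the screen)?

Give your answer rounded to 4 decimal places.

Initial: x=-6.0000 theta=0.4000
After 1 (propagate distance d=8): x=-2.8000 theta=0.4000
After 2 (thin lens f=-58): x=-2.8000 theta=51/145 (≈0.3517)
After 3 (propagate distance d=19): x=563/145 (≈3.8828) theta=51/145 (≈0.3517)
After 4 (thin lens f=13): x=563/145 (≈3.8828) theta=20/377 (≈0.0531)
After 5 (propagate distance d=38): x=11119/1885 (≈5.8987) theta=20/377 (≈0.0531)
After 6 (thin lens f=18): x=11119/1885 (≈5.8987) theta=-9319/33930 (≈-0.2747)
After 7 (propagate distance d=24): x=-3919/5655 (≈-0.6930) theta=-9319/33930 (≈-0.2747)
After 8 (thin lens f=-25): x=-3919/5655 (≈-0.6930) theta=-256489/848250 (≈-0.3024)
After 9 (propagate distance d=30 (to screen)): x=-92028/9425 (≈-9.7642) theta=-256489/848250 (≈-0.3024)
Rounded to 4 decimal places: x = -9.7642

Answer: -9.7642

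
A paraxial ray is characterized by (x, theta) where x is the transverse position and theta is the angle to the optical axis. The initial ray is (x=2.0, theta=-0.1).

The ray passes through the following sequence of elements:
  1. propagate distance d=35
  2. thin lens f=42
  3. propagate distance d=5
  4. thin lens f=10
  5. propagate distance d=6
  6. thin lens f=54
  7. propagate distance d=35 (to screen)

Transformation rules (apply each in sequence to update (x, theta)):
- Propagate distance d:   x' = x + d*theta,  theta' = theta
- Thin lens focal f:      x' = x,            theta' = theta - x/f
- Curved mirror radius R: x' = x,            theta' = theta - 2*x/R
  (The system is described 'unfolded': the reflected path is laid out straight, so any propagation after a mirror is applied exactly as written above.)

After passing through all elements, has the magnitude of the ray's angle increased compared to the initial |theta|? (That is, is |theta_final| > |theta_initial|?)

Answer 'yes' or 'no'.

Answer: yes

Derivation:
Initial: x=2.0000 theta=-0.1000
After 1 (propagate distance d=35): x=-1.5000 theta=-0.1000
After 2 (thin lens f=42): x=-1.5000 theta=-9/140 (≈-0.0643)
After 3 (propagate distance d=5): x=-51/28 (≈-1.8214) theta=-9/140 (≈-0.0643)
After 4 (thin lens f=10): x=-51/28 (≈-1.8214) theta=33/280 (≈0.1179)
After 5 (propagate distance d=6): x=-39/35 (≈-1.1143) theta=33/280 (≈0.1179)
After 6 (thin lens f=54): x=-39/35 (≈-1.1143) theta=349/2520 (≈0.1385)
After 7 (propagate distance d=35 (to screen)): x=9407/2520 (≈3.7329) theta=349/2520 (≈0.1385)
|theta_initial|=0.1000 |theta_final|=349/2520 (≈0.1385) -> increased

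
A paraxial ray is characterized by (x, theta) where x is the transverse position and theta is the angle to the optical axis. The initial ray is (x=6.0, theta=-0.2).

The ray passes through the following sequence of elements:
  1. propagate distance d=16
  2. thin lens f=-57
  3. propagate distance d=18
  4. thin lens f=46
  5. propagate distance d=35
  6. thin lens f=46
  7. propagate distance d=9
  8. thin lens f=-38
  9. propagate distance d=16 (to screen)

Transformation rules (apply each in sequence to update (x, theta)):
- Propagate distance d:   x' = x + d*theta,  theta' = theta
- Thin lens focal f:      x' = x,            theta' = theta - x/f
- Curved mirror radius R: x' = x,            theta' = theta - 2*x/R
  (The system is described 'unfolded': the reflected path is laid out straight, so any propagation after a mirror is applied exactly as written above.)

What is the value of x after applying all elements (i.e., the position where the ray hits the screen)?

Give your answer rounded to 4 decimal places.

Answer: -8.5796

Derivation:
Initial: x=6.0000 theta=-0.2000
After 1 (propagate distance d=16): x=2.8000 theta=-0.2000
After 2 (thin lens f=-57): x=2.8000 theta=-43/285 (≈-0.1509)
After 3 (propagate distance d=18): x=8/95 (≈0.0842) theta=-43/285 (≈-0.1509)
After 4 (thin lens f=46): x=8/95 (≈0.0842) theta=-1001/6555 (≈-0.1527)
After 5 (propagate distance d=35): x=-34483/6555 (≈-5.2606) theta=-1001/6555 (≈-0.1527)
After 6 (thin lens f=46): x=-34483/6555 (≈-5.2606) theta=-11563/301530 (≈-0.0383)
After 7 (propagate distance d=9): x=-338057/60306 (≈-5.6057) theta=-11563/301530 (≈-0.0383)
After 8 (thin lens f=-38): x=-338057/60306 (≈-5.6057) theta=-709893/3819380 (≈-0.1859)
After 9 (propagate distance d=16 (to screen)): x=-49152847/5729070 (≈-8.5796) theta=-709893/3819380 (≈-0.1859)
Rounded to 4 decimal places: x = -8.5796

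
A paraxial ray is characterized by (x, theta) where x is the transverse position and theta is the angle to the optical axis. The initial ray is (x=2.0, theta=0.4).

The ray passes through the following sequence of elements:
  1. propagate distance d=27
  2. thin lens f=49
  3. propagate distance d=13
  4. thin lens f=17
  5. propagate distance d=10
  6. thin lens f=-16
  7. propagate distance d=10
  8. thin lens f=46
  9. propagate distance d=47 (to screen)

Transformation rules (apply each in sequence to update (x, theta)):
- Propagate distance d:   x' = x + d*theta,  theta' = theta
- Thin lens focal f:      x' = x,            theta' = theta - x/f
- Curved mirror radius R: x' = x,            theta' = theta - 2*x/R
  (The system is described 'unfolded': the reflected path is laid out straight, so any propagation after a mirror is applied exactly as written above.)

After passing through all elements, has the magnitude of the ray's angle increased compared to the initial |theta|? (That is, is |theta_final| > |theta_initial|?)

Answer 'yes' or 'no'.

Answer: no

Derivation:
Initial: x=2.0000 theta=0.4000
After 1 (propagate distance d=27): x=12.8000 theta=0.4000
After 2 (thin lens f=49): x=12.8000 theta=34/245 (≈0.1388)
After 3 (propagate distance d=13): x=3578/245 (≈14.6041) theta=34/245 (≈0.1388)
After 4 (thin lens f=17): x=3578/245 (≈14.6041) theta=-600/833 (≈-0.7203)
After 5 (propagate distance d=10): x=30826/4165 (≈7.4012) theta=-600/833 (≈-0.7203)
After 6 (thin lens f=-16): x=30826/4165 (≈7.4012) theta=-8587/33320 (≈-0.2577)
After 7 (propagate distance d=10): x=80369/16660 (≈4.8241) theta=-8587/33320 (≈-0.2577)
After 8 (thin lens f=46): x=80369/16660 (≈4.8241) theta=-27787/76636 (≈-0.3626)
After 9 (propagate distance d=47 (to screen)): x=-2340729/191590 (≈-12.2174) theta=-27787/76636 (≈-0.3626)
|theta_initial|=0.4000 |theta_final|=27787/76636 (≈0.3626) -> not increased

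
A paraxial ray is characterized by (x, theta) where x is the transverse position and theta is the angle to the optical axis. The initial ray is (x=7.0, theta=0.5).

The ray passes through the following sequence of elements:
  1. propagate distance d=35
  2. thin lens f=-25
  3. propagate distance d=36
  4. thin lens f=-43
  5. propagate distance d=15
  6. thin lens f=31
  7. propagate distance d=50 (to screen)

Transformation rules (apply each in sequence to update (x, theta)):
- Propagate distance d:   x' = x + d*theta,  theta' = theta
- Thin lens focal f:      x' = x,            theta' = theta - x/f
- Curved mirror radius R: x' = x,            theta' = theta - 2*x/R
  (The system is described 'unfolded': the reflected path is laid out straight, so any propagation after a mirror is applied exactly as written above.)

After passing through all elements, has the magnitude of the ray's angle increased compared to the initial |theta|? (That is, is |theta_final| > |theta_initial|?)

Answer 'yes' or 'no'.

Answer: yes

Derivation:
Initial: x=7.0000 theta=0.5000
After 1 (propagate distance d=35): x=24.5000 theta=0.5000
After 2 (thin lens f=-25): x=24.5000 theta=1.4800
After 3 (propagate distance d=36): x=77.7800 theta=1.4800
After 4 (thin lens f=-43): x=77.7800 theta=7071/2150 (≈3.2888)
After 5 (propagate distance d=15): x=136646/1075 (≈127.1126) theta=7071/2150 (≈3.2888)
After 6 (thin lens f=31): x=136646/1075 (≈127.1126) theta=-54091/66650 (≈-0.8116)
After 7 (propagate distance d=50 (to screen)): x=2883751/33325 (≈86.5342) theta=-54091/66650 (≈-0.8116)
|theta_initial|=0.5000 |theta_final|=54091/66650 (≈0.8116) -> increased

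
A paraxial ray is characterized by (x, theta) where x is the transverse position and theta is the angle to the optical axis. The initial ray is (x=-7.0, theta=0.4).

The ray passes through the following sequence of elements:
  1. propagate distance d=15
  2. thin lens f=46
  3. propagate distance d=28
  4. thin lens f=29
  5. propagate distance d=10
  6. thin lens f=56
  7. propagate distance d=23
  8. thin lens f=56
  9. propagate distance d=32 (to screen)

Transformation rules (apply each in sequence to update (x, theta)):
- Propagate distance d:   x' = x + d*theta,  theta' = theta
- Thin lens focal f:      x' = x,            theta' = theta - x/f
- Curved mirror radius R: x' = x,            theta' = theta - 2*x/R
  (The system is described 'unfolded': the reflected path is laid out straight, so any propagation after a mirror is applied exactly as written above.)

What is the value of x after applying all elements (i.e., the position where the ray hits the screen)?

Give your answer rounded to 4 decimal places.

Initial: x=-7.0000 theta=0.4000
After 1 (propagate distance d=15): x=-1.0000 theta=0.4000
After 2 (thin lens f=46): x=-1.0000 theta=97/230 (≈0.4217)
After 3 (propagate distance d=28): x=1243/115 (≈10.8087) theta=97/230 (≈0.4217)
After 4 (thin lens f=29): x=1243/115 (≈10.8087) theta=327/6670 (≈0.0490)
After 5 (propagate distance d=10): x=37682/3335 (≈11.2990) theta=327/6670 (≈0.0490)
After 6 (thin lens f=56): x=37682/3335 (≈11.2990) theta=-14263/93380 (≈-0.1527)
After 7 (propagate distance d=23): x=727047/93380 (≈7.7859) theta=-14263/93380 (≈-0.1527)
After 8 (thin lens f=56): x=727047/93380 (≈7.7859) theta=-305155/1045856 (≈-0.2918)
After 9 (propagate distance d=32 (to screen)): x=-44077/28420 (≈-1.5509) theta=-305155/1045856 (≈-0.2918)
Rounded to 4 decimal places: x = -1.5509

Answer: -1.5509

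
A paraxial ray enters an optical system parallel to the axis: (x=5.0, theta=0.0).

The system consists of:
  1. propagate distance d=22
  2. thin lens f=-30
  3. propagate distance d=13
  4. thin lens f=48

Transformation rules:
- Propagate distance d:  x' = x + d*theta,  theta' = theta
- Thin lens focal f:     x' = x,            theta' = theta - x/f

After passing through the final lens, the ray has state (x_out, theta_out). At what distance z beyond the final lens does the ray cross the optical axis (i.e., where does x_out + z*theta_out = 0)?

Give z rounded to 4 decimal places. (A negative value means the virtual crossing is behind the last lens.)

Answer: -412.8000

Derivation:
Initial: x=5.0000 theta=0.0000
After 1 (propagate distance d=22): x=5.0000 theta=0.0000
After 2 (thin lens f=-30): x=5.0000 theta=1/6 (≈0.1667)
After 3 (propagate distance d=13): x=43/6 (≈7.1667) theta=1/6 (≈0.1667)
After 4 (thin lens f=48): x=43/6 (≈7.1667) theta=5/288 (≈0.0174)
z_focus = -x_out/theta_out = -(43/6)/(5/288) = -412.8000
Rounded to 4 decimal places: z = -412.8000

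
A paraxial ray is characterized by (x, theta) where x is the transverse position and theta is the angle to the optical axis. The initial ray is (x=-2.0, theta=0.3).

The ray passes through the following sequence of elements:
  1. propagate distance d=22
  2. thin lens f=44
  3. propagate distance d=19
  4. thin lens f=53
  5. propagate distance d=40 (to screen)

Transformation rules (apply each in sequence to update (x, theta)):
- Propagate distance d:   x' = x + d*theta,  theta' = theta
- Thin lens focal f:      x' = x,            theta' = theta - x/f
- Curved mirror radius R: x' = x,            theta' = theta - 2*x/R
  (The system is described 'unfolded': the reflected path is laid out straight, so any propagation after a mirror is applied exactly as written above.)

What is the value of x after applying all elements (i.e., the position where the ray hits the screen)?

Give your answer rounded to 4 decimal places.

Initial: x=-2.0000 theta=0.3000
After 1 (propagate distance d=22): x=4.6000 theta=0.3000
After 2 (thin lens f=44): x=4.6000 theta=43/220 (≈0.1955)
After 3 (propagate distance d=19): x=1829/220 (≈8.3136) theta=43/220 (≈0.1955)
After 4 (thin lens f=53): x=1829/220 (≈8.3136) theta=45/1166 (≈0.0386)
After 5 (propagate distance d=40 (to screen)): x=114937/11660 (≈9.8574) theta=45/1166 (≈0.0386)
Rounded to 4 decimal places: x = 9.8574

Answer: 9.8574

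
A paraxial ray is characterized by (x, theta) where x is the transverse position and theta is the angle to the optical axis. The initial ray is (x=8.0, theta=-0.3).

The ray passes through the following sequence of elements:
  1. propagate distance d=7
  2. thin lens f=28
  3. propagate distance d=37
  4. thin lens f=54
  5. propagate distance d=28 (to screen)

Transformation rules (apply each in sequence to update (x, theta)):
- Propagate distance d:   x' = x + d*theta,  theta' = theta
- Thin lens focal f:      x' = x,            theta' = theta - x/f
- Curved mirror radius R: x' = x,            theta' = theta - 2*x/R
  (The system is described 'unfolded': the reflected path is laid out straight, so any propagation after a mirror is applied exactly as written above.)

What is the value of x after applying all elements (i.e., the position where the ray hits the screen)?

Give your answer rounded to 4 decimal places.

Initial: x=8.0000 theta=-0.3000
After 1 (propagate distance d=7): x=5.9000 theta=-0.3000
After 2 (thin lens f=28): x=5.9000 theta=-143/280 (≈-0.5107)
After 3 (propagate distance d=37): x=-3639/280 (≈-12.9964) theta=-143/280 (≈-0.5107)
After 4 (thin lens f=54): x=-3639/280 (≈-12.9964) theta=-1361/5040 (≈-0.2700)
After 5 (propagate distance d=28 (to screen)): x=-10361/504 (≈-20.5575) theta=-1361/5040 (≈-0.2700)
Rounded to 4 decimal places: x = -20.5575

Answer: -20.5575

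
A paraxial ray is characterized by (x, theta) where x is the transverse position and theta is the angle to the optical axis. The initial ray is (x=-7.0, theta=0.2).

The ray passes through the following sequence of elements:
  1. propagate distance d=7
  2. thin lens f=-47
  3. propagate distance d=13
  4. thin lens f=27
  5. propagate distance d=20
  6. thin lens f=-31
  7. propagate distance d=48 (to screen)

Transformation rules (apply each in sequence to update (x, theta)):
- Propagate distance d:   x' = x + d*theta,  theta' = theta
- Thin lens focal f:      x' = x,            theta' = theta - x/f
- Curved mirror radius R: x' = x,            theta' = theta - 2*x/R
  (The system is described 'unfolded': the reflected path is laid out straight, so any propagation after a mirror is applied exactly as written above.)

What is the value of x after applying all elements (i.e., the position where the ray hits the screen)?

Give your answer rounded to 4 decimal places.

Answer: 13.0832

Derivation:
Initial: x=-7.0000 theta=0.2000
After 1 (propagate distance d=7): x=-5.6000 theta=0.2000
After 2 (thin lens f=-47): x=-5.6000 theta=19/235 (≈0.0809)
After 3 (propagate distance d=13): x=-1069/235 (≈-4.5489) theta=19/235 (≈0.0809)
After 4 (thin lens f=27): x=-1069/235 (≈-4.5489) theta=1582/6345 (≈0.2493)
After 5 (propagate distance d=20): x=2777/6345 (≈0.4377) theta=1582/6345 (≈0.2493)
After 6 (thin lens f=-31): x=2777/6345 (≈0.4377) theta=17273/65565 (≈0.2634)
After 7 (propagate distance d=48 (to screen)): x=2573399/196695 (≈13.0832) theta=17273/65565 (≈0.2634)
Rounded to 4 decimal places: x = 13.0832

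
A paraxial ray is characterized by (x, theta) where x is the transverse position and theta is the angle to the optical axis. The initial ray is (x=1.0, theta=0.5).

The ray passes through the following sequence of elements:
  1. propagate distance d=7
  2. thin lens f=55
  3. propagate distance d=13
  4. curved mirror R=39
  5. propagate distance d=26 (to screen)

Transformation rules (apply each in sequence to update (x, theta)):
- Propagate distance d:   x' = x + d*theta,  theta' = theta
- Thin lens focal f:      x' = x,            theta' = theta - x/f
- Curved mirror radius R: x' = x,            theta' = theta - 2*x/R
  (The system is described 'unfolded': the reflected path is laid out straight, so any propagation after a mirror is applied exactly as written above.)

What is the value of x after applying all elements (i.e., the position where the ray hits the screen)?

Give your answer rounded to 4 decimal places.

Initial: x=1.0000 theta=0.5000
After 1 (propagate distance d=7): x=4.5000 theta=0.5000
After 2 (thin lens f=55): x=4.5000 theta=23/55 (≈0.4182)
After 3 (propagate distance d=13): x=1093/110 (≈9.9364) theta=23/55 (≈0.4182)
After 4 (curved mirror R=39): x=1093/110 (≈9.9364) theta=-196/2145 (≈-0.0914)
After 5 (propagate distance d=26 (to screen)): x=499/66 (≈7.5606) theta=-196/2145 (≈-0.0914)
Rounded to 4 decimal places: x = 7.5606

Answer: 7.5606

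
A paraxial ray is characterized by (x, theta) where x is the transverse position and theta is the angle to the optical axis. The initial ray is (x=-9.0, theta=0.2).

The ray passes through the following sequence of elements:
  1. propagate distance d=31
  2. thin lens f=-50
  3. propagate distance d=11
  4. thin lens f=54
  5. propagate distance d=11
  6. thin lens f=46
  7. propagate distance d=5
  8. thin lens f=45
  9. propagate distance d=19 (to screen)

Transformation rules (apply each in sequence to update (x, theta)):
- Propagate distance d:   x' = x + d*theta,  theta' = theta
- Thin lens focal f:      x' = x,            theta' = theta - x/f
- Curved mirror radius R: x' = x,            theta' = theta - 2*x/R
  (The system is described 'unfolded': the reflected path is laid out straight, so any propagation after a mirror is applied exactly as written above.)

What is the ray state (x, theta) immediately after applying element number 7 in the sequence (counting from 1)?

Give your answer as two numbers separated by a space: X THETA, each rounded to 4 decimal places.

Initial: x=-9.0000 theta=0.2000
After 1 (propagate distance d=31): x=-2.8000 theta=0.2000
After 2 (thin lens f=-50): x=-2.8000 theta=0.1440
After 3 (propagate distance d=11): x=-1.2160 theta=0.1440
After 4 (thin lens f=54): x=-1.2160 theta=562/3375 (≈0.1665)
After 5 (propagate distance d=11): x=2078/3375 (≈0.6157) theta=562/3375 (≈0.1665)
After 6 (thin lens f=46): x=2078/3375 (≈0.6157) theta=11887/77625 (≈0.1531)
After 7 (propagate distance d=5): x=35743/25875 (≈1.3814) theta=11887/77625 (≈0.1531)
Rounded to 4 decimal places: x = 1.3814, theta = 0.1531

Answer: 1.3814 0.1531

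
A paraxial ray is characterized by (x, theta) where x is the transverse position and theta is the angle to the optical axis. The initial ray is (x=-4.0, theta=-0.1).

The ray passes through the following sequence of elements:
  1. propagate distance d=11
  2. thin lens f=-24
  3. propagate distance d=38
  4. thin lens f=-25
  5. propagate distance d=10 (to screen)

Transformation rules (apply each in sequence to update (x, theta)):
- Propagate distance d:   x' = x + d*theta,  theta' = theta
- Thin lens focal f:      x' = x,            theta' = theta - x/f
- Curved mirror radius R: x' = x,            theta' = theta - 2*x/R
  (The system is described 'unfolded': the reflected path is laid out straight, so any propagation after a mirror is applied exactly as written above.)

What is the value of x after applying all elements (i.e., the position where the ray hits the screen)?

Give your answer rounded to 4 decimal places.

Initial: x=-4.0000 theta=-0.1000
After 1 (propagate distance d=11): x=-5.1000 theta=-0.1000
After 2 (thin lens f=-24): x=-5.1000 theta=-0.3125
After 3 (propagate distance d=38): x=-16.9750 theta=-0.3125
After 4 (thin lens f=-25): x=-16.9750 theta=-0.9915
After 5 (propagate distance d=10 (to screen)): x=-26.8900 theta=-0.9915
Rounded to 4 decimal places: x = -26.8900

Answer: -26.8900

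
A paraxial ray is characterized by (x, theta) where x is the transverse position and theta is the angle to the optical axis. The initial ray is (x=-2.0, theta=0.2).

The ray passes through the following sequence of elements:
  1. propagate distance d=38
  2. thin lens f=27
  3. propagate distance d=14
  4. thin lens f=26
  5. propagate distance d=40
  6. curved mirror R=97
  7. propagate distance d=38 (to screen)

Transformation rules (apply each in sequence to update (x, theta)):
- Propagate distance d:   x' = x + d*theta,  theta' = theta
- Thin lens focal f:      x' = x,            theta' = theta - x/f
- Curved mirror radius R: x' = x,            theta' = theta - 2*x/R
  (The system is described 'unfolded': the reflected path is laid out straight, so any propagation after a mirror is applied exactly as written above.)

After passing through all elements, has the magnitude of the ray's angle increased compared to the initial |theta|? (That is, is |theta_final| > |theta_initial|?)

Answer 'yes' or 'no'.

Answer: no

Derivation:
Initial: x=-2.0000 theta=0.2000
After 1 (propagate distance d=38): x=5.6000 theta=0.2000
After 2 (thin lens f=27): x=5.6000 theta=-1/135 (≈-0.0074)
After 3 (propagate distance d=14): x=742/135 (≈5.4963) theta=-1/135 (≈-0.0074)
After 4 (thin lens f=26): x=742/135 (≈5.4963) theta=-128/585 (≈-0.2188)
After 5 (propagate distance d=40): x=-5714/1755 (≈-3.2558) theta=-128/585 (≈-0.2188)
After 6 (curved mirror R=97): x=-5714/1755 (≈-3.2558) theta=-5164/34047 (≈-0.1517)
After 7 (propagate distance d=38 (to screen)): x=-170602/18915 (≈-9.0194) theta=-5164/34047 (≈-0.1517)
|theta_initial|=0.2000 |theta_final|=5164/34047 (≈0.1517) -> not increased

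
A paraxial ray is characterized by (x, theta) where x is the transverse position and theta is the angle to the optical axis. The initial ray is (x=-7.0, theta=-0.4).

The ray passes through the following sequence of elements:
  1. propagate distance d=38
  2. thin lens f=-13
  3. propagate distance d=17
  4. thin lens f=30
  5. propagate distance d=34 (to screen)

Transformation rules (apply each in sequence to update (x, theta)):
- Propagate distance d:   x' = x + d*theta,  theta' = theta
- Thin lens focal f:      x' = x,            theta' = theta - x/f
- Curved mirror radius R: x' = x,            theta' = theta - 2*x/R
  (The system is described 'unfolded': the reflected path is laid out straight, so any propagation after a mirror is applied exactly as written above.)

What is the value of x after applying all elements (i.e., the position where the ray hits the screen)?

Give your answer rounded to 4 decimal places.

Answer: -63.9241

Derivation:
Initial: x=-7.0000 theta=-0.4000
After 1 (propagate distance d=38): x=-22.2000 theta=-0.4000
After 2 (thin lens f=-13): x=-22.2000 theta=-137/65 (≈-2.1077)
After 3 (propagate distance d=17): x=-3772/65 (≈-58.0308) theta=-137/65 (≈-2.1077)
After 4 (thin lens f=30): x=-3772/65 (≈-58.0308) theta=-13/75 (≈-0.1733)
After 5 (propagate distance d=34 (to screen)): x=-62326/975 (≈-63.9241) theta=-13/75 (≈-0.1733)
Rounded to 4 decimal places: x = -63.9241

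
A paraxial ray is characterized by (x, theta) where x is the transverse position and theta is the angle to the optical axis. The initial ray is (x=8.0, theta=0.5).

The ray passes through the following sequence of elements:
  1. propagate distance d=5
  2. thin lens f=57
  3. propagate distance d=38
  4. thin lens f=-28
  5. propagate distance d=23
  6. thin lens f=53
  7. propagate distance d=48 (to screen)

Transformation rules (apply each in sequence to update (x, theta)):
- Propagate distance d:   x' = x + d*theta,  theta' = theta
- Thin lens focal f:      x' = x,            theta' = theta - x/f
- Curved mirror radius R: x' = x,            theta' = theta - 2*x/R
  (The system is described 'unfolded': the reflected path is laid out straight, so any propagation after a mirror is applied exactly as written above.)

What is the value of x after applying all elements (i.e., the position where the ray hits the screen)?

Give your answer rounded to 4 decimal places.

Answer: 58.2808

Derivation:
Initial: x=8.0000 theta=0.5000
After 1 (propagate distance d=5): x=10.5000 theta=0.5000
After 2 (thin lens f=57): x=10.5000 theta=6/19 (≈0.3158)
After 3 (propagate distance d=38): x=22.5000 theta=6/19 (≈0.3158)
After 4 (thin lens f=-28): x=22.5000 theta=1191/1064 (≈1.1194)
After 5 (propagate distance d=23): x=51333/1064 (≈48.2453) theta=1191/1064 (≈1.1194)
After 6 (thin lens f=53): x=51333/1064 (≈48.2453) theta=5895/28196 (≈0.2091)
After 7 (propagate distance d=48 (to screen)): x=3286569/56392 (≈58.2808) theta=5895/28196 (≈0.2091)
Rounded to 4 decimal places: x = 58.2808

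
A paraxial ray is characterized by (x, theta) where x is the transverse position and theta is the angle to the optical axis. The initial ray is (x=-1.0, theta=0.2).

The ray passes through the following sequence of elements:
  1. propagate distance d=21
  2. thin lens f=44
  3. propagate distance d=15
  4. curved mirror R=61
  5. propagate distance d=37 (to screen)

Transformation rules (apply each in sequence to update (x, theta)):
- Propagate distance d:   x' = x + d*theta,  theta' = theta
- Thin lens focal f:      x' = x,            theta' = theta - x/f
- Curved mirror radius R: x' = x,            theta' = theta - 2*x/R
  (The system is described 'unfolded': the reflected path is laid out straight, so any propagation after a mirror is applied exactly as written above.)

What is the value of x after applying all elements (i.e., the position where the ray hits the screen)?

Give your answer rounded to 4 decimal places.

Answer: 3.6203

Derivation:
Initial: x=-1.0000 theta=0.2000
After 1 (propagate distance d=21): x=3.2000 theta=0.2000
After 2 (thin lens f=44): x=3.2000 theta=7/55 (≈0.1273)
After 3 (propagate distance d=15): x=281/55 (≈5.1091) theta=7/55 (≈0.1273)
After 4 (curved mirror R=61): x=281/55 (≈5.1091) theta=-27/671 (≈-0.0402)
After 5 (propagate distance d=37 (to screen)): x=12146/3355 (≈3.6203) theta=-27/671 (≈-0.0402)
Rounded to 4 decimal places: x = 3.6203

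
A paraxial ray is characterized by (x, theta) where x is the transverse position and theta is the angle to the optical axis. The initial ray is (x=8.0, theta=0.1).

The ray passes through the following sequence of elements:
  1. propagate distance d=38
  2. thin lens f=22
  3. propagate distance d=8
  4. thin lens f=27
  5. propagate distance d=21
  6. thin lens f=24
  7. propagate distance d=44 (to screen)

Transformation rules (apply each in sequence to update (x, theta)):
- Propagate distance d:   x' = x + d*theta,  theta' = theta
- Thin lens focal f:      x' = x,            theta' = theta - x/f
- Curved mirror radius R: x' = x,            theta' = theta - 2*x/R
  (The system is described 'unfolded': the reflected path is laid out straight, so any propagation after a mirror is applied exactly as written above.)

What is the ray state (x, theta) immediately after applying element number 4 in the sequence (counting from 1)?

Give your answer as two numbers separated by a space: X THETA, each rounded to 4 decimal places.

Answer: 8.3091 -0.7441

Derivation:
Initial: x=8.0000 theta=0.1000
After 1 (propagate distance d=38): x=11.8000 theta=0.1000
After 2 (thin lens f=22): x=11.8000 theta=-24/55 (≈-0.4364)
After 3 (propagate distance d=8): x=457/55 (≈8.3091) theta=-24/55 (≈-0.4364)
After 4 (thin lens f=27): x=457/55 (≈8.3091) theta=-221/297 (≈-0.7441)
Rounded to 4 decimal places: x = 8.3091, theta = -0.7441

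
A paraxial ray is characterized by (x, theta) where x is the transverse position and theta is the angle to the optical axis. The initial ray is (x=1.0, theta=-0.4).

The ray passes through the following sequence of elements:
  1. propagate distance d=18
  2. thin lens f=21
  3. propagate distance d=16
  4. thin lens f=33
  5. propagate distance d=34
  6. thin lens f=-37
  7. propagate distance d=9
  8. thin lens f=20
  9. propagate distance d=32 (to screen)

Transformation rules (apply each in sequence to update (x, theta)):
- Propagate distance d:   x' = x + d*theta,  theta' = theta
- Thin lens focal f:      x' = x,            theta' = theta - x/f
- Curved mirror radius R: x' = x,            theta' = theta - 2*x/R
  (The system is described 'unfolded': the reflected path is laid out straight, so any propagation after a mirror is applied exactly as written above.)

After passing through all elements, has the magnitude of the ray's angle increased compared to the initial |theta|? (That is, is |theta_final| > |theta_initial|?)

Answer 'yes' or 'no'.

Answer: no

Derivation:
Initial: x=1.0000 theta=-0.4000
After 1 (propagate distance d=18): x=-6.2000 theta=-0.4000
After 2 (thin lens f=21): x=-6.2000 theta=-11/105 (≈-0.1048)
After 3 (propagate distance d=16): x=-827/105 (≈-7.8762) theta=-11/105 (≈-0.1048)
After 4 (thin lens f=33): x=-827/105 (≈-7.8762) theta=464/3465 (≈0.1339)
After 5 (propagate distance d=34): x=-329/99 (≈-3.3232) theta=464/3465 (≈0.1339)
After 6 (thin lens f=-37): x=-329/99 (≈-3.3232) theta=5653/128205 (≈0.0441)
After 7 (propagate distance d=9): x=-375178/128205 (≈-2.9264) theta=5653/128205 (≈0.0441)
After 8 (thin lens f=20): x=-375178/128205 (≈-2.9264) theta=81373/427350 (≈0.1904)
After 9 (propagate distance d=32 (to screen)): x=290002/91575 (≈3.1668) theta=81373/427350 (≈0.1904)
|theta_initial|=0.4000 |theta_final|=81373/427350 (≈0.1904) -> not increased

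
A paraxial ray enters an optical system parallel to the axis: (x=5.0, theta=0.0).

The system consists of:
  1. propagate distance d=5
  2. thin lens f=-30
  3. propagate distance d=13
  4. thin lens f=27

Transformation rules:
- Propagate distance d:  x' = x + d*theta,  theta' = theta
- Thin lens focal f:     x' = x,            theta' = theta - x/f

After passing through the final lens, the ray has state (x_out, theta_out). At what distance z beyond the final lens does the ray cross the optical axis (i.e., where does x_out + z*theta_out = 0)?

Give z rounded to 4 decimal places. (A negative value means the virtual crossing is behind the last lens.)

Initial: x=5.0000 theta=0.0000
After 1 (propagate distance d=5): x=5.0000 theta=0.0000
After 2 (thin lens f=-30): x=5.0000 theta=1/6 (≈0.1667)
After 3 (propagate distance d=13): x=43/6 (≈7.1667) theta=1/6 (≈0.1667)
After 4 (thin lens f=27): x=43/6 (≈7.1667) theta=-8/81 (≈-0.0988)
z_focus = -x_out/theta_out = -(43/6)/(-8/81) = 72.5625
Rounded to 4 decimal places: z = 72.5625

Answer: 72.5625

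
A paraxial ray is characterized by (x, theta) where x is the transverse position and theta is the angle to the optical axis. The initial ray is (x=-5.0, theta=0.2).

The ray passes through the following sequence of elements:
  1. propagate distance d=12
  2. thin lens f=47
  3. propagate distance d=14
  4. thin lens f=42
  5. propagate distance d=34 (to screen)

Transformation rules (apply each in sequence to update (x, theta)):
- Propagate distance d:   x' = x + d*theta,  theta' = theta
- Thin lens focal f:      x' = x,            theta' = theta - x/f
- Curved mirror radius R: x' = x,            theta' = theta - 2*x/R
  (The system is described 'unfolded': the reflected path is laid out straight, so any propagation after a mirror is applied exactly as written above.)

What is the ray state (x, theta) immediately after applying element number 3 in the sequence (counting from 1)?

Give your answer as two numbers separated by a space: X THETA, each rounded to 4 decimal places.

Answer: 0.9745 0.2553

Derivation:
Initial: x=-5.0000 theta=0.2000
After 1 (propagate distance d=12): x=-2.6000 theta=0.2000
After 2 (thin lens f=47): x=-2.6000 theta=12/47 (≈0.2553)
After 3 (propagate distance d=14): x=229/235 (≈0.9745) theta=12/47 (≈0.2553)
Rounded to 4 decimal places: x = 0.9745, theta = 0.2553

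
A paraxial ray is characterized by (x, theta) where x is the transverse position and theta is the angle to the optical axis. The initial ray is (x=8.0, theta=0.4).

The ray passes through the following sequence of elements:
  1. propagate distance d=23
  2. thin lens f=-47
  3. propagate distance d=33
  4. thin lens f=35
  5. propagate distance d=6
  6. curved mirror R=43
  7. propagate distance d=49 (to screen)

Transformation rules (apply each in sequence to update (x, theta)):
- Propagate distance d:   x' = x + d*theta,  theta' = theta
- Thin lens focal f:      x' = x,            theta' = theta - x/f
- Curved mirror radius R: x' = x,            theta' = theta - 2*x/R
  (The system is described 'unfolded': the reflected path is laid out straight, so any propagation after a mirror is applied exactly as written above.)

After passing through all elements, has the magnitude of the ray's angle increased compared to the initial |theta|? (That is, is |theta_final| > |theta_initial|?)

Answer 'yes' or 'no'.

Initial: x=8.0000 theta=0.4000
After 1 (propagate distance d=23): x=17.2000 theta=0.4000
After 2 (thin lens f=-47): x=17.2000 theta=36/47 (≈0.7660)
After 3 (propagate distance d=33): x=9982/235 (≈42.4766) theta=36/47 (≈0.7660)
After 4 (thin lens f=35): x=9982/235 (≈42.4766) theta=-526/1175 (≈-0.4477)
After 5 (propagate distance d=6): x=46754/1175 (≈39.7906) theta=-526/1175 (≈-0.4477)
After 6 (curved mirror R=43): x=46754/1175 (≈39.7906) theta=-116126/50525 (≈-2.2984)
After 7 (propagate distance d=49 (to screen)): x=-3679752/50525 (≈-72.8303) theta=-116126/50525 (≈-2.2984)
|theta_initial|=0.4000 |theta_final|=116126/50525 (≈2.2984) -> increased

Answer: yes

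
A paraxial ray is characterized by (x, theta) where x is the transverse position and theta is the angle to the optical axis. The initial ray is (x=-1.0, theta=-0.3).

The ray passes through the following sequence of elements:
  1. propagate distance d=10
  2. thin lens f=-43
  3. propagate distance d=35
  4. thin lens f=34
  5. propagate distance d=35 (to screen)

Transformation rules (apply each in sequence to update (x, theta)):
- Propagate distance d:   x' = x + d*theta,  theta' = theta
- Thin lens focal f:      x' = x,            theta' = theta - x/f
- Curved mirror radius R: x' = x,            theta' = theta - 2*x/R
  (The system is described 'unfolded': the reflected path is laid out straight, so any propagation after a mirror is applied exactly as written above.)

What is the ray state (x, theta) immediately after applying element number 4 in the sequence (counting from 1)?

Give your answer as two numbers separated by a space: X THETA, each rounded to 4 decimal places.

Initial: x=-1.0000 theta=-0.3000
After 1 (propagate distance d=10): x=-4.0000 theta=-0.3000
After 2 (thin lens f=-43): x=-4.0000 theta=-169/430 (≈-0.3930)
After 3 (propagate distance d=35): x=-1527/86 (≈-17.7558) theta=-169/430 (≈-0.3930)
After 4 (thin lens f=34): x=-1527/86 (≈-17.7558) theta=1889/14620 (≈0.1292)
Rounded to 4 decimal places: x = -17.7558, theta = 0.1292

Answer: -17.7558 0.1292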